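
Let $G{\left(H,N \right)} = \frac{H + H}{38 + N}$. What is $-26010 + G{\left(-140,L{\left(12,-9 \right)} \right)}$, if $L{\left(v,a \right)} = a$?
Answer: $- \frac{754570}{29} \approx -26020.0$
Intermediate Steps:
$G{\left(H,N \right)} = \frac{2 H}{38 + N}$
$-26010 + G{\left(-140,L{\left(12,-9 \right)} \right)} = -26010 + 2 \left(-140\right) \frac{1}{38 - 9} = -26010 + 2 \left(-140\right) \frac{1}{29} = -26010 - \frac{280}{29} = - \frac{754570}{29}$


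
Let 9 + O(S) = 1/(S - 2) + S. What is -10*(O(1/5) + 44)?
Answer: -3118/9 ≈ -346.44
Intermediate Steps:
O(S) = -9 + S + 1/(-2 + S) (O(S) = -9 + (1/(S - 2) + S) = -9 + (1/(-2 + S) + S) = -9 + (S + 1/(-2 + S)) = -9 + S + 1/(-2 + S))
-10*(O(1/5) + 44) = -10*((19 + (1/5)² - 11/5)/(-2 + 1/5) + 44) = -10*((19 + (⅕)² - 11*⅕)/(-2 + ⅕) + 44) = -10*((19 + 1/25 - 11/5)/(-9/5) + 44) = -10*(-5/9*421/25 + 44) = -10*(-421/45 + 44) = -10*1559/45 = -3118/9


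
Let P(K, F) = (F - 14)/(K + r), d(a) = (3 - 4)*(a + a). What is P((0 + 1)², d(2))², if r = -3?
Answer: 81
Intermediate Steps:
d(a) = -2*a
P(K, F) = (-14 + F)/(-3 + K) (P(K, F) = (F - 14)/(K - 3) = (-14 + F)/(-3 + K))
P((0 + 1)², d(2))² = ((-14 - 2*2)/(-3 + (0 + 1)²))² = ((-14 - 4)/(-3 + 1²))² = (-18/(-3 + 1))² = (-18/(-2))² = (-½*(-18))² = 9² = 81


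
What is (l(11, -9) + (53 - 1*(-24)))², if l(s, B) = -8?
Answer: 4761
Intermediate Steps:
(l(11, -9) + (53 - 1*(-24)))² = (-8 + (53 - 1*(-24)))² = (-8 + (53 + 24))² = (-8 + 77)² = 69² = 4761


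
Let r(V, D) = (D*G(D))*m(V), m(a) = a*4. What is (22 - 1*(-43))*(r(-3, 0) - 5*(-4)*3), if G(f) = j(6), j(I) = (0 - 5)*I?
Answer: 3900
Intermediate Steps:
j(I) = -5*I
G(f) = -30 (G(f) = -5*6 = -30)
m(a) = 4*a
r(V, D) = -120*D*V (r(V, D) = (D*(-30))*(4*V) = (-30*D)*(4*V) = -120*D*V)
(22 - 1*(-43))*(r(-3, 0) - 5*(-4)*3) = (22 - 1*(-43))*(-120*0*(-3) - 5*(-4)*3) = (22 + 43)*(0 + 20*3) = 65*(0 + 60) = 65*60 = 3900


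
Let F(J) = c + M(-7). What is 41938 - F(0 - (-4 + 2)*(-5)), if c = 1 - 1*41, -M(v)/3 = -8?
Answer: 41954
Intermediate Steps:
M(v) = 24 (M(v) = -3*(-8) = 24)
c = -40 (c = 1 - 41 = -40)
F(J) = -16 (F(J) = -40 + 24 = -16)
41938 - F(0 - (-4 + 2)*(-5)) = 41938 - 1*(-16) = 41938 + 16 = 41954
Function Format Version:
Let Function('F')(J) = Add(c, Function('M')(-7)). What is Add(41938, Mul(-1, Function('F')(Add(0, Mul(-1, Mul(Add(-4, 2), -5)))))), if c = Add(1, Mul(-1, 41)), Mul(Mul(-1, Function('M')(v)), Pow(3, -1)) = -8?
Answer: 41954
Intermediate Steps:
Function('M')(v) = 24 (Function('M')(v) = Mul(-3, -8) = 24)
c = -40 (c = Add(1, -41) = -40)
Function('F')(J) = -16 (Function('F')(J) = Add(-40, 24) = -16)
Add(41938, Mul(-1, Function('F')(Add(0, Mul(-1, Mul(Add(-4, 2), -5)))))) = Add(41938, Mul(-1, -16)) = Add(41938, 16) = 41954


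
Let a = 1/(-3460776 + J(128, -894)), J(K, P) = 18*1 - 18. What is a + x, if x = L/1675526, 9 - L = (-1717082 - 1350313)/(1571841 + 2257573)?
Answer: 30868495216033/5551329313173882216 ≈ 5.5606e-6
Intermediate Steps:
L = 37532121/3829414 (L = 9 - (-1717082 - 1350313)/(1571841 + 2257573) = 9 - (-3067395)/3829414 = 9 - 1*(-3067395/3829414) = 9 + 3067395/3829414 = 37532121/3829414 ≈ 9.8010)
J(K, P) = 0 (J(K, P) = 18 - 18 = 0)
x = 37532121/6416282721764 (x = (37532121/3829414)/1675526 = (37532121/3829414)*(1/1675526) = 37532121/6416282721764 ≈ 5.8495e-6)
a = -1/3460776 (a = 1/(-3460776 + 0) = 1/(-3460776) = -1/3460776 ≈ -2.8895e-7)
a + x = -1/3460776 + 37532121/6416282721764 = 30868495216033/5551329313173882216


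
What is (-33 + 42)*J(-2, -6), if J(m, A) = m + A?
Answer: -72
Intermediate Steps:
J(m, A) = A + m
(-33 + 42)*J(-2, -6) = (-33 + 42)*(-6 - 2) = 9*(-8) = -72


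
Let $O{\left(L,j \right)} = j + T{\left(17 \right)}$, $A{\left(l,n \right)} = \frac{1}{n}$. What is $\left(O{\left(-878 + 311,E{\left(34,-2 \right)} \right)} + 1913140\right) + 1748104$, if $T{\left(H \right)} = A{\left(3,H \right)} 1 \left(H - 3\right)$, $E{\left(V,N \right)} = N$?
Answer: $\frac{62241128}{17} \approx 3.6612 \cdot 10^{6}$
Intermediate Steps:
$T{\left(H \right)} = \frac{-3 + H}{H}$ ($T{\left(H \right)} = \frac{1}{H} 1 \left(H - 3\right) = \frac{-3 + H}{H}$)
$O{\left(L,j \right)} = \frac{14}{17} + j$ ($O{\left(L,j \right)} = j + \frac{-3 + 17}{17} = j + \frac{1}{17} \cdot 14 = j + \frac{14}{17} = \frac{14}{17} + j$)
$\left(O{\left(-878 + 311,E{\left(34,-2 \right)} \right)} + 1913140\right) + 1748104 = \left(\left(\frac{14}{17} - 2\right) + 1913140\right) + 1748104 = \left(- \frac{20}{17} + 1913140\right) + 1748104 = \frac{32523360}{17} + 1748104 = \frac{62241128}{17}$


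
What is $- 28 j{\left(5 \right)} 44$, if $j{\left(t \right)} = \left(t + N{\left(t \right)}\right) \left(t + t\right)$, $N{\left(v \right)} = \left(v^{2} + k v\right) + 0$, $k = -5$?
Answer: $-61600$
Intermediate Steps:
$N{\left(v \right)} = v^{2} - 5 v$ ($N{\left(v \right)} = \left(v^{2} - 5 v\right) + 0 = v^{2} - 5 v$)
$j{\left(t \right)} = 2 t \left(t + t \left(-5 + t\right)\right)$ ($j{\left(t \right)} = \left(t + t \left(-5 + t\right)\right) \left(t + t\right) = \left(t + t \left(-5 + t\right)\right) 2 t = 2 t \left(t + t \left(-5 + t\right)\right)$)
$- 28 j{\left(5 \right)} 44 = - 28 \cdot 2 \cdot 5^{2} \left(-4 + 5\right) 44 = - 28 \cdot 2 \cdot 25 \cdot 1 \cdot 44 = \left(-28\right) 50 \cdot 44 = \left(-1400\right) 44 = -61600$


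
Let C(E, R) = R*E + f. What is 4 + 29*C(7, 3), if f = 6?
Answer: 787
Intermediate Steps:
C(E, R) = 6 + E*R (C(E, R) = R*E + 6 = E*R + 6 = 6 + E*R)
4 + 29*C(7, 3) = 4 + 29*(6 + 7*3) = 4 + 29*(6 + 21) = 4 + 29*27 = 4 + 783 = 787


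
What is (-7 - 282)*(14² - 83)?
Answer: -32657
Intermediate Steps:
(-7 - 282)*(14² - 83) = -289*(196 - 83) = -289*113 = -32657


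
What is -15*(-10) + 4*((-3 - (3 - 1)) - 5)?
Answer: 110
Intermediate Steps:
-15*(-10) + 4*((-3 - (3 - 1)) - 5) = 150 + 4*((-3 - 1*2) - 5) = 150 + 4*((-3 - 2) - 5) = 150 + 4*(-5 - 5) = 150 + 4*(-10) = 150 - 40 = 110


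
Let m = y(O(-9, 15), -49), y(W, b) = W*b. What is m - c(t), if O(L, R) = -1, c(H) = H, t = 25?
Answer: 24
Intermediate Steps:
m = 49 (m = -1*(-49) = 49)
m - c(t) = 49 - 1*25 = 49 - 25 = 24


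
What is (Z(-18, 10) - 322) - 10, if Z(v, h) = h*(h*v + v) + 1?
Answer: -2311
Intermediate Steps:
Z(v, h) = 1 + h*(v + h*v) (Z(v, h) = h*(v + h*v) + 1 = 1 + h*(v + h*v))
(Z(-18, 10) - 322) - 10 = ((1 + 10*(-18) - 18*10²) - 322) - 10 = ((1 - 180 - 18*100) - 322) - 10 = ((1 - 180 - 1800) - 322) - 10 = (-1979 - 322) - 10 = -2301 - 10 = -2311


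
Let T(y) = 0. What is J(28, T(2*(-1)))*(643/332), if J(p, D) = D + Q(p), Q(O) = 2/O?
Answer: 643/4648 ≈ 0.13834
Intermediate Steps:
J(p, D) = D + 2/p
J(28, T(2*(-1)))*(643/332) = (0 + 2/28)*(643/332) = (0 + 2*(1/28))*(643*(1/332)) = (0 + 1/14)*(643/332) = (1/14)*(643/332) = 643/4648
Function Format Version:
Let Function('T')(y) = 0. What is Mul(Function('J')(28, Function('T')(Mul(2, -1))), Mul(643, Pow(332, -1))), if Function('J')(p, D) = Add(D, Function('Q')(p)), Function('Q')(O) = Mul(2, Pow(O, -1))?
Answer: Rational(643, 4648) ≈ 0.13834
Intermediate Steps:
Function('J')(p, D) = Add(D, Mul(2, Pow(p, -1)))
Mul(Function('J')(28, Function('T')(Mul(2, -1))), Mul(643, Pow(332, -1))) = Mul(Add(0, Mul(2, Pow(28, -1))), Mul(643, Pow(332, -1))) = Mul(Add(0, Mul(2, Rational(1, 28))), Mul(643, Rational(1, 332))) = Mul(Add(0, Rational(1, 14)), Rational(643, 332)) = Mul(Rational(1, 14), Rational(643, 332)) = Rational(643, 4648)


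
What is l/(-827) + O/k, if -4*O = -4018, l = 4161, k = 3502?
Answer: -27482201/5792308 ≈ -4.7446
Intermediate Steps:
O = 2009/2 (O = -¼*(-4018) = 2009/2 ≈ 1004.5)
l/(-827) + O/k = 4161/(-827) + (2009/2)/3502 = 4161*(-1/827) + (2009/2)*(1/3502) = -4161/827 + 2009/7004 = -27482201/5792308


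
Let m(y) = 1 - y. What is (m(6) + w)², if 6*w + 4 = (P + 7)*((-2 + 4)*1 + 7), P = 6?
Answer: 6889/36 ≈ 191.36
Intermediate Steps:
w = 113/6 (w = -⅔ + ((6 + 7)*((-2 + 4)*1 + 7))/6 = -⅔ + (13*(2*1 + 7))/6 = -⅔ + (13*(2 + 7))/6 = -⅔ + (13*9)/6 = -⅔ + (⅙)*117 = -⅔ + 39/2 = 113/6 ≈ 18.833)
(m(6) + w)² = ((1 - 1*6) + 113/6)² = ((1 - 6) + 113/6)² = (-5 + 113/6)² = (83/6)² = 6889/36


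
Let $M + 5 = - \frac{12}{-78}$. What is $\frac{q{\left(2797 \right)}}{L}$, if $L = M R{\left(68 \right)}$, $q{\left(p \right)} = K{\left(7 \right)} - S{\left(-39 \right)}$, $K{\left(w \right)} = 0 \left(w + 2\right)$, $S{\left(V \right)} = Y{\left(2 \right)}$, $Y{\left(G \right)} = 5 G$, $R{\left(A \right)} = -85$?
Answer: $- \frac{26}{1071} \approx -0.024276$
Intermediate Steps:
$M = - \frac{63}{13}$ ($M = -5 - \frac{12}{-78} = -5 - - \frac{2}{13} = -5 + \frac{2}{13} = - \frac{63}{13} \approx -4.8462$)
$S{\left(V \right)} = 10$ ($S{\left(V \right)} = 5 \cdot 2 = 10$)
$K{\left(w \right)} = 0$ ($K{\left(w \right)} = 0 \left(2 + w\right) = 0$)
$q{\left(p \right)} = -10$ ($q{\left(p \right)} = 0 - 10 = -10$)
$L = \frac{5355}{13}$ ($L = \left(- \frac{63}{13}\right) \left(-85\right) = \frac{5355}{13} \approx 411.92$)
$\frac{q{\left(2797 \right)}}{L} = - \frac{10}{\frac{5355}{13}} = \left(-10\right) \frac{13}{5355} = - \frac{26}{1071}$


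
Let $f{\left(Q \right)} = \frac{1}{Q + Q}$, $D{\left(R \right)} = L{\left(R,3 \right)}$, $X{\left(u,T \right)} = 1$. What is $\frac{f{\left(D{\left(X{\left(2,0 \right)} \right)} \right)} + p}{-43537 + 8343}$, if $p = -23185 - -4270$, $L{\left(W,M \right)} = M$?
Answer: $\frac{113489}{211164} \approx 0.53745$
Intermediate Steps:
$D{\left(R \right)} = 3$
$p = -18915$ ($p = -23185 + 4270 = -18915$)
$f{\left(Q \right)} = \frac{1}{2 Q}$
$\frac{f{\left(D{\left(X{\left(2,0 \right)} \right)} \right)} + p}{-43537 + 8343} = \frac{\frac{1}{2 \cdot 3} - 18915}{-43537 + 8343} = \frac{\frac{1}{2} \cdot \frac{1}{3} - 18915}{-35194} = \left(\frac{1}{6} - 18915\right) \left(- \frac{1}{35194}\right) = \left(- \frac{113489}{6}\right) \left(- \frac{1}{35194}\right) = \frac{113489}{211164}$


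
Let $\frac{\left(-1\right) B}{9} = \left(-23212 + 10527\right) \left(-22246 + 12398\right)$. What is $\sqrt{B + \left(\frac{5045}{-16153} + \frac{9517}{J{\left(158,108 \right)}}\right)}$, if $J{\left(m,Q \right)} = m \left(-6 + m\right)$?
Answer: $\frac{i \sqrt{10574717500093251345319687}}{96982612} \approx 33531.0 i$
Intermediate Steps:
$B = -1124296920$ ($B = - 9 \left(-23212 + 10527\right) \left(-22246 + 12398\right) = - 9 \left(\left(-12685\right) \left(-9848\right)\right) = \left(-9\right) 124921880 = -1124296920$)
$\sqrt{B + \left(\frac{5045}{-16153} + \frac{9517}{J{\left(158,108 \right)}}\right)} = \sqrt{-1124296920 + \left(\frac{5045}{-16153} + \frac{9517}{158 \left(-6 + 158\right)}\right)} = \sqrt{-1124296920 + \left(5045 \left(- \frac{1}{16153}\right) + \frac{9517}{158 \cdot 152}\right)} = \sqrt{-1124296920 - \left(\frac{5045}{16153} - \frac{9517}{24016}\right)} = \sqrt{-1124296920 + \left(- \frac{5045}{16153} + 9517 \cdot \frac{1}{24016}\right)} = \sqrt{-1124296920 + \left(- \frac{5045}{16153} + \frac{9517}{24016}\right)} = \sqrt{-1124296920 + \frac{32567381}{387930448}} = \sqrt{- \frac{436149007828052779}{387930448}} = \frac{i \sqrt{10574717500093251345319687}}{96982612}$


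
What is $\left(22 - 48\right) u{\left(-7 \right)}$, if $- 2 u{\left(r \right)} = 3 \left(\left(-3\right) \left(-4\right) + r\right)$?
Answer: $195$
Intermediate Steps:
$u{\left(r \right)} = -18 - \frac{3 r}{2}$ ($u{\left(r \right)} = - \frac{3 \left(\left(-3\right) \left(-4\right) + r\right)}{2} = - \frac{3 \left(12 + r\right)}{2} = - \frac{36 + 3 r}{2} = -18 - \frac{3 r}{2}$)
$\left(22 - 48\right) u{\left(-7 \right)} = \left(22 - 48\right) \left(-18 - - \frac{21}{2}\right) = - 26 \left(-18 + \frac{21}{2}\right) = \left(-26\right) \left(- \frac{15}{2}\right) = 195$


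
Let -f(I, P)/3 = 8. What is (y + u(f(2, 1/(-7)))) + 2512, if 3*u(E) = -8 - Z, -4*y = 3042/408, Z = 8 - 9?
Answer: 2046367/816 ≈ 2507.8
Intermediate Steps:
Z = -1
y = -507/272 (y = -1521/(2*408) = -¼*507/68 = -507/272 ≈ -1.8640)
f(I, P) = -24 (f(I, P) = -3*8 = -24)
u(E) = -7/3 (u(E) = (-8 - 1*(-1))/3 = (-8 + 1)/3 = (⅓)*(-7) = -7/3)
(y + u(f(2, 1/(-7)))) + 2512 = (-507/272 - 7/3) + 2512 = -3425/816 + 2512 = 2046367/816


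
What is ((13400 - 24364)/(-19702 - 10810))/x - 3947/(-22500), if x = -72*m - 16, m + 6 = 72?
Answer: 35872979347/204582960000 ≈ 0.17535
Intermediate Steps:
m = 66 (m = -6 + 72 = 66)
x = -4768 (x = -72*66 - 16 = -4752 - 16 = -4768)
((13400 - 24364)/(-19702 - 10810))/x - 3947/(-22500) = ((13400 - 24364)/(-19702 - 10810))/(-4768) - 3947/(-22500) = -10964/(-30512)*(-1/4768) - 3947*(-1/22500) = -10964*(-1/30512)*(-1/4768) + 3947/22500 = (2741/7628)*(-1/4768) + 3947/22500 = -2741/36370304 + 3947/22500 = 35872979347/204582960000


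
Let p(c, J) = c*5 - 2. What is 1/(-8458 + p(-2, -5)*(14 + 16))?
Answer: -1/8818 ≈ -0.00011340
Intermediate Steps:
p(c, J) = -2 + 5*c (p(c, J) = 5*c - 2 = -2 + 5*c)
1/(-8458 + p(-2, -5)*(14 + 16)) = 1/(-8458 + (-2 + 5*(-2))*(14 + 16)) = 1/(-8458 + (-2 - 10)*30) = 1/(-8458 - 12*30) = 1/(-8458 - 360) = 1/(-8818) = -1/8818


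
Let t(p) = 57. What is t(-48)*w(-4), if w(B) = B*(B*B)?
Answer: -3648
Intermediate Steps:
w(B) = B**3 (w(B) = B*B**2 = B**3)
t(-48)*w(-4) = 57*(-4)**3 = 57*(-64) = -3648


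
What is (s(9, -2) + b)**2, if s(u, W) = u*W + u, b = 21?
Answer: 144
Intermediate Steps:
s(u, W) = u + W*u (s(u, W) = W*u + u = u + W*u)
(s(9, -2) + b)**2 = (9*(1 - 2) + 21)**2 = (9*(-1) + 21)**2 = (-9 + 21)**2 = 12**2 = 144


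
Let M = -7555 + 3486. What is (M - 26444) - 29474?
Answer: -59987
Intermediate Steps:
M = -4069
(M - 26444) - 29474 = (-4069 - 26444) - 29474 = -30513 - 29474 = -59987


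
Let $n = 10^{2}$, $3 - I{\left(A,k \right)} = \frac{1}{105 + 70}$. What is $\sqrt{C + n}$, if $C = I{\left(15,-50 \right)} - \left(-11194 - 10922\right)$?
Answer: $\frac{18 \sqrt{84007}}{35} \approx 149.06$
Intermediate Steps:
$I{\left(A,k \right)} = \frac{524}{175}$ ($I{\left(A,k \right)} = 3 - \frac{1}{105 + 70} = 3 - \frac{1}{175} = \frac{524}{175}$)
$C = \frac{3870824}{175}$ ($C = \frac{524}{175} - \left(-11194 - 10922\right) = \frac{524}{175} - -22116 = \frac{524}{175} + 22116 = \frac{3870824}{175} \approx 22119.0$)
$n = 100$
$\sqrt{C + n} = \sqrt{\frac{3870824}{175} + 100} = \sqrt{\frac{3888324}{175}} = \frac{18 \sqrt{84007}}{35}$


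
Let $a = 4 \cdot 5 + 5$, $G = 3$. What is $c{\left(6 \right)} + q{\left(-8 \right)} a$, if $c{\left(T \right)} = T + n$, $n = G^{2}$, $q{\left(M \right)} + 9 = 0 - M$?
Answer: $-10$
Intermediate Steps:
$q{\left(M \right)} = -9 - M$ ($q{\left(M \right)} = -9 + \left(0 - M\right) = -9 - M$)
$n = 9$ ($n = 3^{2} = 9$)
$a = 25$ ($a = 20 + 5 = 25$)
$c{\left(T \right)} = 9 + T$ ($c{\left(T \right)} = T + 9 = 9 + T$)
$c{\left(6 \right)} + q{\left(-8 \right)} a = \left(9 + 6\right) + \left(-9 - -8\right) 25 = 15 + \left(-9 + 8\right) 25 = 15 - 25 = -10$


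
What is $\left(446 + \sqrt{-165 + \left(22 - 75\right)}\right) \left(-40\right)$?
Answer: $-17840 - 40 i \sqrt{218} \approx -17840.0 - 590.59 i$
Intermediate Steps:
$\left(446 + \sqrt{-165 + \left(22 - 75\right)}\right) \left(-40\right) = \left(446 + \sqrt{-165 - 53}\right) \left(-40\right) = \left(446 + \sqrt{-218}\right) \left(-40\right) = \left(446 + i \sqrt{218}\right) \left(-40\right) = -17840 - 40 i \sqrt{218}$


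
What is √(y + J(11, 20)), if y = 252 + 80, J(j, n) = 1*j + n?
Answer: 11*√3 ≈ 19.053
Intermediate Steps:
J(j, n) = j + n
y = 332
√(y + J(11, 20)) = √(332 + (11 + 20)) = √(332 + 31) = √363 = 11*√3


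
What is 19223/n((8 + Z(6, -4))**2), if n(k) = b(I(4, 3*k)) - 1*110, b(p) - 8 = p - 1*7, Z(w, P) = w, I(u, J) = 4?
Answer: -19223/105 ≈ -183.08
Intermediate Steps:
b(p) = 1 + p (b(p) = 8 + (p - 1*7) = 8 + (p - 7) = 8 + (-7 + p) = 1 + p)
n(k) = -105 (n(k) = (1 + 4) - 1*110 = 5 - 110 = -105)
19223/n((8 + Z(6, -4))**2) = 19223/(-105) = 19223*(-1/105) = -19223/105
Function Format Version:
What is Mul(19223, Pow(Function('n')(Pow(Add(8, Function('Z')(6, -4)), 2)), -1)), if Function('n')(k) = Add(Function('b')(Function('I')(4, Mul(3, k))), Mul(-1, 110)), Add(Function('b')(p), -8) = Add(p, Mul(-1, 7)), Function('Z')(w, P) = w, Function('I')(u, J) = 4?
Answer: Rational(-19223, 105) ≈ -183.08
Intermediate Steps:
Function('b')(p) = Add(1, p) (Function('b')(p) = Add(8, Add(p, Mul(-1, 7))) = Add(8, Add(p, -7)) = Add(8, Add(-7, p)) = Add(1, p))
Function('n')(k) = -105 (Function('n')(k) = Add(Add(1, 4), Mul(-1, 110)) = Add(5, -110) = -105)
Mul(19223, Pow(Function('n')(Pow(Add(8, Function('Z')(6, -4)), 2)), -1)) = Mul(19223, Pow(-105, -1)) = Mul(19223, Rational(-1, 105)) = Rational(-19223, 105)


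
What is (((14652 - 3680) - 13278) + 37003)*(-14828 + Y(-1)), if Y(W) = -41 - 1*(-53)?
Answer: -514070752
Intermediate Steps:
Y(W) = 12 (Y(W) = -41 + 53 = 12)
(((14652 - 3680) - 13278) + 37003)*(-14828 + Y(-1)) = (((14652 - 3680) - 13278) + 37003)*(-14828 + 12) = ((10972 - 13278) + 37003)*(-14816) = (-2306 + 37003)*(-14816) = 34697*(-14816) = -514070752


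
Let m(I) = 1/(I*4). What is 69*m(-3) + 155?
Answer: 597/4 ≈ 149.25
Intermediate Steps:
m(I) = 1/(4*I)
69*m(-3) + 155 = 69*((¼)/(-3)) + 155 = 69*((¼)*(-⅓)) + 155 = 69*(-1/12) + 155 = -23/4 + 155 = 597/4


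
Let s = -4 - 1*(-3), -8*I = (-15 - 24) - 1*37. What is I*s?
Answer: -19/2 ≈ -9.5000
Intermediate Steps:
I = 19/2 (I = -((-15 - 24) - 1*37)/8 = -(-39 - 37)/8 = -⅛*(-76) = 19/2 ≈ 9.5000)
s = -1 (s = -4 + 3 = -1)
I*s = (19/2)*(-1) = -19/2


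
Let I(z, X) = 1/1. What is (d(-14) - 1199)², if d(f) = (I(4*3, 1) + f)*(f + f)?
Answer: 697225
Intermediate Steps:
I(z, X) = 1
d(f) = 2*f*(1 + f) (d(f) = (1 + f)*(f + f) = (1 + f)*(2*f) = 2*f*(1 + f))
(d(-14) - 1199)² = (2*(-14)*(1 - 14) - 1199)² = (2*(-14)*(-13) - 1199)² = (364 - 1199)² = (-835)² = 697225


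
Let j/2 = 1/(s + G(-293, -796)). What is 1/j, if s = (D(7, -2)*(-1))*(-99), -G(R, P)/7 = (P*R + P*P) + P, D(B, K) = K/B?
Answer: -21218275/7 ≈ -3.0312e+6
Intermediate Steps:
G(R, P) = -7*P - 7*P² - 7*P*R (G(R, P) = -7*((P*R + P*P) + P) = -7*((P*R + P²) + P) = -7*((P² + P*R) + P) = -7*(P + P² + P*R) = -7*P - 7*P² - 7*P*R)
s = -198/7 (s = (-2/7*(-1))*(-99) = (-2*⅐*(-1))*(-99) = -2/7*(-1)*(-99) = (2/7)*(-99) = -198/7 ≈ -28.286)
j = -7/21218275 (j = 2/(-198/7 - 7*(-796)*(1 - 796 - 293)) = 2/(-198/7 - 7*(-796)*(-1088)) = 2/(-198/7 - 6062336) = 2/(-42436550/7) = 2*(-7/42436550) = -7/21218275 ≈ -3.2990e-7)
1/j = 1/(-7/21218275) = -21218275/7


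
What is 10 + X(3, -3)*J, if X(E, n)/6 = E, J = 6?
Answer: 118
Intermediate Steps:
X(E, n) = 6*E
10 + X(3, -3)*J = 10 + (6*3)*6 = 10 + 18*6 = 10 + 108 = 118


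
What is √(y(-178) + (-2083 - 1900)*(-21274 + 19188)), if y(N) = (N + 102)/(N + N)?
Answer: √65811931189/89 ≈ 2882.5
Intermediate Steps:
y(N) = (102 + N)/(2*N) (y(N) = (102 + N)/((2*N)) = (102 + N)*(1/(2*N)) = (102 + N)/(2*N))
√(y(-178) + (-2083 - 1900)*(-21274 + 19188)) = √((½)*(102 - 178)/(-178) + (-2083 - 1900)*(-21274 + 19188)) = √((½)*(-1/178)*(-76) - 3983*(-2086)) = √(19/89 + 8308538) = √(739459901/89) = √65811931189/89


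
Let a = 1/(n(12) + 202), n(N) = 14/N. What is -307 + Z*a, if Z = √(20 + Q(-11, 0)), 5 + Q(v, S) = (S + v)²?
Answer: -307 + 12*√34/1219 ≈ -306.94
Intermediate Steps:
Q(v, S) = -5 + (S + v)²
a = 6/1219 (a = 1/(14/12 + 202) = 1/(14*(1/12) + 202) = 1/(7/6 + 202) = 1/(1219/6) = 6/1219 ≈ 0.0049221)
Z = 2*√34 (Z = √(20 + (-5 + (0 - 11)²)) = √(20 + (-5 + (-11)²)) = √(20 + (-5 + 121)) = √(20 + 116) = √136 = 2*√34 ≈ 11.662)
-307 + Z*a = -307 + (2*√34)*(6/1219) = -307 + 12*√34/1219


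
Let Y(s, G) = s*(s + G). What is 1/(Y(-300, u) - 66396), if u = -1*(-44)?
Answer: 1/10404 ≈ 9.6117e-5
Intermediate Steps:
u = 44
Y(s, G) = s*(G + s)
1/(Y(-300, u) - 66396) = 1/(-300*(44 - 300) - 66396) = 1/(-300*(-256) - 66396) = 1/(76800 - 66396) = 1/10404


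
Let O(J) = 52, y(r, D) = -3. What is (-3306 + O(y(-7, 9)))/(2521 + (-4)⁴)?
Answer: -3254/2777 ≈ -1.1718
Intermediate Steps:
(-3306 + O(y(-7, 9)))/(2521 + (-4)⁴) = (-3306 + 52)/(2521 + (-4)⁴) = -3254/(2521 + 256) = -3254/2777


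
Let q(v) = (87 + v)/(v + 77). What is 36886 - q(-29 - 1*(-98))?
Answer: 2692600/73 ≈ 36885.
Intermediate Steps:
q(v) = (87 + v)/(77 + v)
36886 - q(-29 - 1*(-98)) = 36886 - (87 + (-29 - 1*(-98)))/(77 + (-29 - 1*(-98))) = 36886 - (87 + (-29 + 98))/(77 + (-29 + 98)) = 36886 - (87 + 69)/(77 + 69) = 36886 - 156/146 = 36886 - 1*78/73 = 36886 - 78/73 = 2692600/73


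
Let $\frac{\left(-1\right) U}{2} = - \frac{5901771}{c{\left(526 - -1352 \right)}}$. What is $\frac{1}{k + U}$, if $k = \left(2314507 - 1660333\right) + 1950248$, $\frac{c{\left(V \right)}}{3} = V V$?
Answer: $\frac{1763442}{4592749107781} \approx 3.8396 \cdot 10^{-7}$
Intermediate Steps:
$c{\left(V \right)} = 3 V^{2}$ ($c{\left(V \right)} = 3 V V = 3 V^{2}$)
$k = 2604422$ ($k = 654174 + 1950248 = 2604422$)
$U = \frac{1967257}{1763442}$ ($U = - 2 \left(- \frac{5901771}{3 \left(526 - -1352\right)^{2}}\right) = - 2 \left(- \frac{5901771}{3 \left(526 + 1352\right)^{2}}\right) = - 2 \left(- \frac{5901771}{3 \cdot 1878^{2}}\right) = - 2 \left(- \frac{5901771}{3 \cdot 3526884}\right) = - 2 \left(- \frac{5901771}{10580652}\right) = - 2 \left(\left(-5901771\right) \frac{1}{10580652}\right) = \left(-2\right) \left(- \frac{1967257}{3526884}\right) = \frac{1967257}{1763442} \approx 1.1156$)
$\frac{1}{k + U} = \frac{1}{2604422 + \frac{1967257}{1763442}} = \frac{1}{\frac{4592749107781}{1763442}} = \frac{1763442}{4592749107781}$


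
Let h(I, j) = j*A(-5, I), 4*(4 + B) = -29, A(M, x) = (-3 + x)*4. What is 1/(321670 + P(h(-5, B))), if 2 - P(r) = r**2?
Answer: 1/192072 ≈ 5.2064e-6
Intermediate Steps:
A(M, x) = -12 + 4*x
B = -45/4 (B = -4 + (1/4)*(-29) = -4 - 29/4 = -45/4 ≈ -11.250)
h(I, j) = j*(-12 + 4*I)
P(r) = 2 - r**2
1/(321670 + P(h(-5, B))) = 1/(321670 + (2 - (4*(-45/4)*(-3 - 5))**2)) = 1/(321670 + (2 - (4*(-45/4)*(-8))**2)) = 1/(321670 + (2 - 1*360**2)) = 1/(321670 + (2 - 1*129600)) = 1/(321670 + (2 - 129600)) = 1/(321670 - 129598) = 1/192072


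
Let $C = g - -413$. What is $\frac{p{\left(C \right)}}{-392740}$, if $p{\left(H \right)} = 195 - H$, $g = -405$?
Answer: $- \frac{187}{392740} \approx -0.00047614$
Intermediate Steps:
$C = 8$ ($C = -405 - -413 = -405 + 413 = 8$)
$\frac{p{\left(C \right)}}{-392740} = \frac{195 - 8}{-392740} = \left(195 - 8\right) \left(- \frac{1}{392740}\right) = 187 \left(- \frac{1}{392740}\right) = - \frac{187}{392740}$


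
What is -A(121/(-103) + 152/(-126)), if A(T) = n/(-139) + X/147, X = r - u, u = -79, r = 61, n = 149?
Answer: 349/2919 ≈ 0.11956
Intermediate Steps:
X = 140 (X = 61 - 1*(-79) = 61 + 79 = 140)
A(T) = -349/2919 (A(T) = 149/(-139) + 140/147 = 149*(-1/139) + 140*(1/147) = -149/139 + 20/21 = -349/2919)
-A(121/(-103) + 152/(-126)) = -1*(-349/2919) = 349/2919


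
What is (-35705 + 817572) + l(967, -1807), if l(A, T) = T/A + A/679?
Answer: 513368107267/656593 ≈ 7.8187e+5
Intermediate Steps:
l(A, T) = A/679 + T/A (l(A, T) = T/A + A*(1/679) = T/A + A/679 = A/679 + T/A)
(-35705 + 817572) + l(967, -1807) = (-35705 + 817572) + ((1/679)*967 - 1807/967) = 781867 + (967/679 - 1807*1/967) = 781867 + (967/679 - 1807/967) = 781867 - 291864/656593 = 513368107267/656593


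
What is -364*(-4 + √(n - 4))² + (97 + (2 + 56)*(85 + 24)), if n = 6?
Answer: -133 + 2912*√2 ≈ 3985.2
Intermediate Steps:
-364*(-4 + √(n - 4))² + (97 + (2 + 56)*(85 + 24)) = -364*(-4 + √(6 - 4))² + (97 + (2 + 56)*(85 + 24)) = -364*(-4 + √2)² + (97 + 58*109) = -364*(-4 + √2)² + (97 + 6322) = -364*(-4 + √2)² + 6419 = 6419 - 364*(-4 + √2)²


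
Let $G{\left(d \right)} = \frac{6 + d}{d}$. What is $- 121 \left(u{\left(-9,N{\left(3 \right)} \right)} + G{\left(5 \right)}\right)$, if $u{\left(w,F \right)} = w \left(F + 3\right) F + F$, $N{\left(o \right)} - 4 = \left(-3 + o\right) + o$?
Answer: $\frac{375584}{5} \approx 75117.0$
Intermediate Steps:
$G{\left(d \right)} = \frac{6 + d}{d}$
$N{\left(o \right)} = 1 + 2 o$ ($N{\left(o \right)} = 4 + \left(\left(-3 + o\right) + o\right) = 4 + \left(-3 + 2 o\right) = 1 + 2 o$)
$u{\left(w,F \right)} = F + F w \left(3 + F\right)$ ($u{\left(w,F \right)} = w \left(3 + F\right) F + F = w F \left(3 + F\right) + F = F w \left(3 + F\right) + F = F + F w \left(3 + F\right)$)
$- 121 \left(u{\left(-9,N{\left(3 \right)} \right)} + G{\left(5 \right)}\right) = - 121 \left(\left(1 + 2 \cdot 3\right) \left(1 + 3 \left(-9\right) + \left(1 + 2 \cdot 3\right) \left(-9\right)\right) + \frac{6 + 5}{5}\right) = - 121 \left(\left(1 + 6\right) \left(1 - 27 + \left(1 + 6\right) \left(-9\right)\right) + \frac{1}{5} \cdot 11\right) = - 121 \left(7 \left(1 - 27 + 7 \left(-9\right)\right) + \frac{11}{5}\right) = - 121 \left(7 \left(1 - 27 - 63\right) + \frac{11}{5}\right) = - 121 \left(7 \left(-89\right) + \frac{11}{5}\right) = - 121 \left(-623 + \frac{11}{5}\right) = \left(-121\right) \left(- \frac{3104}{5}\right) = \frac{375584}{5}$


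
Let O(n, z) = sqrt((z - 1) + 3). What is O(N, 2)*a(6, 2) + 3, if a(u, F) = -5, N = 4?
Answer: -7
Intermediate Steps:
O(n, z) = sqrt(2 + z) (O(n, z) = sqrt((-1 + z) + 3) = sqrt(2 + z))
O(N, 2)*a(6, 2) + 3 = sqrt(2 + 2)*(-5) + 3 = sqrt(4)*(-5) + 3 = 2*(-5) + 3 = -10 + 3 = -7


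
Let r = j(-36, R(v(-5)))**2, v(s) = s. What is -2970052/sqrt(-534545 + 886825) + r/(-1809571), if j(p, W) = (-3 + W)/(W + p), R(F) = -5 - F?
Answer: -1/260578224 - 742513*sqrt(88070)/44035 ≈ -5004.0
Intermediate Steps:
j(p, W) = (-3 + W)/(W + p)
r = 1/144 (r = ((-3 + (-5 - 1*(-5)))/((-5 - 1*(-5)) - 36))**2 = ((-3 + (-5 + 5))/((-5 + 5) - 36))**2 = ((-3 + 0)/(0 - 36))**2 = (-3/(-36))**2 = (-1/36*(-3))**2 = (1/12)**2 = 1/144 ≈ 0.0069444)
-2970052/sqrt(-534545 + 886825) + r/(-1809571) = -2970052/sqrt(-534545 + 886825) + (1/144)/(-1809571) = -2970052*sqrt(88070)/176140 + (1/144)*(-1/1809571) = -2970052*sqrt(88070)/176140 - 1/260578224 = -742513*sqrt(88070)/44035 - 1/260578224 = -1/260578224 - 742513*sqrt(88070)/44035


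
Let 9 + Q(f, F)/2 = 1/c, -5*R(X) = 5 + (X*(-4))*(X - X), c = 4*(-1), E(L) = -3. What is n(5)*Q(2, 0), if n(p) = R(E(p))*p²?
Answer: 925/2 ≈ 462.50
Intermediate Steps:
c = -4
R(X) = -1 (R(X) = -(5 + (X*(-4))*(X - X))/5 = -(5 - 4*X*0)/5 = -(5 + 0)/5 = -⅕*5 = -1)
Q(f, F) = -37/2 (Q(f, F) = -18 + 2/(-4) = -18 + 2*(-¼) = -18 - ½ = -37/2)
n(p) = -p²
n(5)*Q(2, 0) = -1*5²*(-37/2) = -1*25*(-37/2) = -25*(-37/2) = 925/2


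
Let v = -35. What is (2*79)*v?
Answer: -5530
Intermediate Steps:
(2*79)*v = (2*79)*(-35) = 158*(-35) = -5530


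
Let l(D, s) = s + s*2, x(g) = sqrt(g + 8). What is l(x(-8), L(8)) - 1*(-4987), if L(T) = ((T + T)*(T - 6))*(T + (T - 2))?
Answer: 6331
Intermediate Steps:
x(g) = sqrt(8 + g)
L(T) = 2*T*(-6 + T)*(-2 + 2*T) (L(T) = ((2*T)*(-6 + T))*(T + (-2 + T)) = (2*T*(-6 + T))*(-2 + 2*T) = 2*T*(-6 + T)*(-2 + 2*T))
l(D, s) = 3*s (l(D, s) = s + 2*s = 3*s)
l(x(-8), L(8)) - 1*(-4987) = 3*(4*8*(6 + 8**2 - 7*8)) - 1*(-4987) = 3*(4*8*(6 + 64 - 56)) + 4987 = 3*(4*8*14) + 4987 = 3*448 + 4987 = 1344 + 4987 = 6331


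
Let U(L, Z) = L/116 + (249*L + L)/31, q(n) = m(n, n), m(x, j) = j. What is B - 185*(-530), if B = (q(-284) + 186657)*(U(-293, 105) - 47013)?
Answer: -33092937660163/3596 ≈ -9.2027e+9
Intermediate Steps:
q(n) = n
U(L, Z) = 29031*L/3596 (U(L, Z) = L*(1/116) + (250*L)*(1/31) = L/116 + 250*L/31 = 29031*L/3596)
B = -33093290247963/3596 (B = (-284 + 186657)*((29031/3596)*(-293) - 47013) = 186373*(-8506083/3596 - 47013) = 186373*(-177564831/3596) = -33093290247963/3596 ≈ -9.2028e+9)
B - 185*(-530) = -33093290247963/3596 - 185*(-530) = -33093290247963/3596 + 98050 = -33092937660163/3596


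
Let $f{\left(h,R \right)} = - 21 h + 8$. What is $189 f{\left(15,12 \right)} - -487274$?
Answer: $429251$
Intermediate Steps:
$f{\left(h,R \right)} = 8 - 21 h$
$189 f{\left(15,12 \right)} - -487274 = 189 \left(8 - 315\right) - -487274 = 189 \left(8 - 315\right) + 487274 = 189 \left(-307\right) + 487274 = -58023 + 487274 = 429251$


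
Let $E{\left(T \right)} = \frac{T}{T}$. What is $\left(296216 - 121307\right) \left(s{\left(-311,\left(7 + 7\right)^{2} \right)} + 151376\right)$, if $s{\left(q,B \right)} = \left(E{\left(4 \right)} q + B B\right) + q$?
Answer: $33087535530$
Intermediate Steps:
$E{\left(T \right)} = 1$
$s{\left(q,B \right)} = B^{2} + 2 q$ ($s{\left(q,B \right)} = \left(1 q + B B\right) + q = \left(q + B^{2}\right) + q = B^{2} + 2 q$)
$\left(296216 - 121307\right) \left(s{\left(-311,\left(7 + 7\right)^{2} \right)} + 151376\right) = \left(296216 - 121307\right) \left(\left(\left(\left(7 + 7\right)^{2}\right)^{2} + 2 \left(-311\right)\right) + 151376\right) = 174909 \left(\left(\left(14^{2}\right)^{2} - 622\right) + 151376\right) = 174909 \left(\left(196^{2} - 622\right) + 151376\right) = 174909 \left(\left(38416 - 622\right) + 151376\right) = 174909 \left(37794 + 151376\right) = 174909 \cdot 189170 = 33087535530$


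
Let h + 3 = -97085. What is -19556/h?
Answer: 4889/24272 ≈ 0.20143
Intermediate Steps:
h = -97088 (h = -3 - 97085 = -97088)
-19556/h = -19556/(-97088) = -19556*(-1/97088) = 4889/24272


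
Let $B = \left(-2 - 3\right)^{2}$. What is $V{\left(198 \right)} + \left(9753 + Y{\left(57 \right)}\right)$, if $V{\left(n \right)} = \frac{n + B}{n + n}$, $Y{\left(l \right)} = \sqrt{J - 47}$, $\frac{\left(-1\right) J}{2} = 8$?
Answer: $\frac{3862411}{396} + 3 i \sqrt{7} \approx 9753.6 + 7.9373 i$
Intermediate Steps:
$J = -16$ ($J = \left(-2\right) 8 = -16$)
$B = 25$ ($B = \left(-5\right)^{2} = 25$)
$Y{\left(l \right)} = 3 i \sqrt{7}$ ($Y{\left(l \right)} = \sqrt{-16 - 47} = \sqrt{-63} = 3 i \sqrt{7}$)
$V{\left(n \right)} = \frac{25 + n}{2 n}$ ($V{\left(n \right)} = \frac{n + 25}{n + n} = \frac{25 + n}{2 n}$)
$V{\left(198 \right)} + \left(9753 + Y{\left(57 \right)}\right) = \frac{25 + 198}{2 \cdot 198} + \left(9753 + 3 i \sqrt{7}\right) = \frac{1}{2} \cdot \frac{1}{198} \cdot 223 + \left(9753 + 3 i \sqrt{7}\right) = \frac{223}{396} + \left(9753 + 3 i \sqrt{7}\right) = \frac{3862411}{396} + 3 i \sqrt{7}$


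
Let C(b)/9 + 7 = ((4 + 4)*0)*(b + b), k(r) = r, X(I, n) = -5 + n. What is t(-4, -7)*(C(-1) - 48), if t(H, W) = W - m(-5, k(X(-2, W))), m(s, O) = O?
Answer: -555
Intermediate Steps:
C(b) = -63 (C(b) = -63 + 9*(((4 + 4)*0)*(b + b)) = -63 + 9*((8*0)*(2*b)) = -63 + 9*(0*(2*b)) = -63 + 9*0 = -63 + 0 = -63)
t(H, W) = 5 (t(H, W) = W - (-5 + W) = W + (5 - W) = 5)
t(-4, -7)*(C(-1) - 48) = 5*(-63 - 48) = 5*(-111) = -555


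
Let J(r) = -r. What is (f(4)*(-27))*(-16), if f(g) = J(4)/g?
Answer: -432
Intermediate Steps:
f(g) = -4/g (f(g) = (-1*4)/g = -4/g)
(f(4)*(-27))*(-16) = (-4/4*(-27))*(-16) = (-4*1/4*(-27))*(-16) = -1*(-27)*(-16) = 27*(-16) = -432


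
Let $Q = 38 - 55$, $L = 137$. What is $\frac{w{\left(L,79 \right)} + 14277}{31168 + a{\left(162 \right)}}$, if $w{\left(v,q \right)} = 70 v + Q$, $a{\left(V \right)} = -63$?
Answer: $\frac{4770}{6221} \approx 0.76676$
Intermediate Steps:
$Q = -17$ ($Q = 38 - 55 = -17$)
$w{\left(v,q \right)} = -17 + 70 v$ ($w{\left(v,q \right)} = 70 v - 17 = -17 + 70 v$)
$\frac{w{\left(L,79 \right)} + 14277}{31168 + a{\left(162 \right)}} = \frac{\left(-17 + 70 \cdot 137\right) + 14277}{31168 - 63} = \frac{\left(-17 + 9590\right) + 14277}{31105} = \left(9573 + 14277\right) \frac{1}{31105} = 23850 \cdot \frac{1}{31105} = \frac{4770}{6221}$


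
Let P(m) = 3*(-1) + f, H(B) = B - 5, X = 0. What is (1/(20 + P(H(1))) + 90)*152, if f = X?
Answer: 232712/17 ≈ 13689.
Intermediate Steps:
f = 0
H(B) = -5 + B
P(m) = -3 (P(m) = 3*(-1) + 0 = -3 + 0 = -3)
(1/(20 + P(H(1))) + 90)*152 = (1/(20 - 3) + 90)*152 = (1/17 + 90)*152 = (1531/17)*152 = 232712/17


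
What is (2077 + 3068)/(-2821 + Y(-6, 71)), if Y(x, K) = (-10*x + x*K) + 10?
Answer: -1715/1059 ≈ -1.6195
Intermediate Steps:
Y(x, K) = 10 - 10*x + K*x (Y(x, K) = (-10*x + K*x) + 10 = 10 - 10*x + K*x)
(2077 + 3068)/(-2821 + Y(-6, 71)) = (2077 + 3068)/(-2821 + (10 - 10*(-6) + 71*(-6))) = 5145/(-2821 + (10 + 60 - 426)) = 5145/(-2821 - 356) = 5145/(-3177) = 5145*(-1/3177) = -1715/1059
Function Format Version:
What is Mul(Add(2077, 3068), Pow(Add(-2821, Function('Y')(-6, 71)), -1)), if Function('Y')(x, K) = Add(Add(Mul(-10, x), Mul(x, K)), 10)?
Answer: Rational(-1715, 1059) ≈ -1.6195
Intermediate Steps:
Function('Y')(x, K) = Add(10, Mul(-10, x), Mul(K, x)) (Function('Y')(x, K) = Add(Add(Mul(-10, x), Mul(K, x)), 10) = Add(10, Mul(-10, x), Mul(K, x)))
Mul(Add(2077, 3068), Pow(Add(-2821, Function('Y')(-6, 71)), -1)) = Mul(Add(2077, 3068), Pow(Add(-2821, Add(10, Mul(-10, -6), Mul(71, -6))), -1)) = Mul(5145, Pow(Add(-2821, Add(10, 60, -426)), -1)) = Mul(5145, Pow(Add(-2821, -356), -1)) = Mul(5145, Pow(-3177, -1)) = Mul(5145, Rational(-1, 3177)) = Rational(-1715, 1059)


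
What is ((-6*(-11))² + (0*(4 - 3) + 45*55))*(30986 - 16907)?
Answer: 96173649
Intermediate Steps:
((-6*(-11))² + (0*(4 - 3) + 45*55))*(30986 - 16907) = (66² + (0*1 + 2475))*14079 = (4356 + (0 + 2475))*14079 = (4356 + 2475)*14079 = 6831*14079 = 96173649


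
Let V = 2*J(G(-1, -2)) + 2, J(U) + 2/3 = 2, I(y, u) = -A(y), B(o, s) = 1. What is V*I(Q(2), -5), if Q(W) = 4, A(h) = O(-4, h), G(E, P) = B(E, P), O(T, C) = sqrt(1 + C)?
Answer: -14*sqrt(5)/3 ≈ -10.435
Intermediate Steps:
G(E, P) = 1
A(h) = sqrt(1 + h)
I(y, u) = -sqrt(1 + y)
J(U) = 4/3 (J(U) = -2/3 + 2 = 4/3)
V = 14/3 (V = 2*(4/3) + 2 = 8/3 + 2 = 14/3 ≈ 4.6667)
V*I(Q(2), -5) = 14*(-sqrt(1 + 4))/3 = 14*(-sqrt(5))/3 = -14*sqrt(5)/3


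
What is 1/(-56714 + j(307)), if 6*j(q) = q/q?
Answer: -6/340283 ≈ -1.7632e-5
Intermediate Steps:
j(q) = 1/6 (j(q) = (q/q)/6 = (1/6)*1 = 1/6)
1/(-56714 + j(307)) = 1/(-56714 + 1/6) = 1/(-340283/6) = -6/340283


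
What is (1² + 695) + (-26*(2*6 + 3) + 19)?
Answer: 325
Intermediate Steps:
(1² + 695) + (-26*(2*6 + 3) + 19) = (1 + 695) + (-26*(12 + 3) + 19) = 696 + (-26*15 + 19) = 696 + (-390 + 19) = 696 - 371 = 325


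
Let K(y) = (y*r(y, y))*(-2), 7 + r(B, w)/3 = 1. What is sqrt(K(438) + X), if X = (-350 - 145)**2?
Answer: 3*sqrt(28977) ≈ 510.68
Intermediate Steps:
r(B, w) = -18 (r(B, w) = -21 + 3*1 = -21 + 3 = -18)
X = 245025 (X = (-495)**2 = 245025)
K(y) = 36*y (K(y) = (y*(-18))*(-2) = -18*y*(-2) = 36*y)
sqrt(K(438) + X) = sqrt(36*438 + 245025) = sqrt(15768 + 245025) = sqrt(260793) = 3*sqrt(28977)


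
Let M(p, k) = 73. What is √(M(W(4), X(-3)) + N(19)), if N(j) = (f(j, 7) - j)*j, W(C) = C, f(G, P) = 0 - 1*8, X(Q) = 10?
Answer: 2*I*√110 ≈ 20.976*I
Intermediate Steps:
f(G, P) = -8 (f(G, P) = 0 - 8 = -8)
N(j) = j*(-8 - j) (N(j) = (-8 - j)*j = j*(-8 - j))
√(M(W(4), X(-3)) + N(19)) = √(73 - 1*19*(8 + 19)) = √(73 - 1*19*27) = √(73 - 513) = √(-440) = 2*I*√110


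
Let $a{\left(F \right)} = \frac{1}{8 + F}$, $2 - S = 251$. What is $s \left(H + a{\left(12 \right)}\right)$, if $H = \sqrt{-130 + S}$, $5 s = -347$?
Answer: $- \frac{347}{100} - \frac{347 i \sqrt{379}}{5} \approx -3.47 - 1351.1 i$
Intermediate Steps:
$S = -249$ ($S = 2 - 251 = -249$)
$s = - \frac{347}{5}$ ($s = \frac{1}{5} \left(-347\right) = - \frac{347}{5} \approx -69.4$)
$H = i \sqrt{379}$ ($H = \sqrt{-130 - 249} = \sqrt{-379} = i \sqrt{379} \approx 19.468 i$)
$s \left(H + a{\left(12 \right)}\right) = - \frac{347 \left(i \sqrt{379} + \frac{1}{8 + 12}\right)}{5} = - \frac{347 \left(i \sqrt{379} + \frac{1}{20}\right)}{5} = - \frac{347 \left(\frac{1}{20} + i \sqrt{379}\right)}{5} = - \frac{347}{100} - \frac{347 i \sqrt{379}}{5}$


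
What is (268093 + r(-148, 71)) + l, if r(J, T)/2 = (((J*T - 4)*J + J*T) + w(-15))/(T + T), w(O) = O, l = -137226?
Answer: 10836810/71 ≈ 1.5263e+5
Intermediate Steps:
r(J, T) = (-15 + J*T + J*(-4 + J*T))/T (r(J, T) = 2*((((J*T - 4)*J + J*T) - 15)/(T + T)) = 2*((((-4 + J*T)*J + J*T) - 15)/((2*T))) = 2*(((J*(-4 + J*T) + J*T) - 15)*(1/(2*T))) = 2*(((J*T + J*(-4 + J*T)) - 15)*(1/(2*T))) = 2*((-15 + J*T + J*(-4 + J*T))*(1/(2*T))) = 2*((-15 + J*T + J*(-4 + J*T))/(2*T)) = (-15 + J*T + J*(-4 + J*T))/T)
(268093 + r(-148, 71)) + l = (268093 + (-15 - 4*(-148) - 148*71*(1 - 148))/71) - 137226 = (268093 + (-15 + 592 - 148*71*(-147))/71) - 137226 = (268093 + (-15 + 592 + 1544676)/71) - 137226 = (268093 + (1/71)*1545253) - 137226 = (268093 + 1545253/71) - 137226 = 20579856/71 - 137226 = 10836810/71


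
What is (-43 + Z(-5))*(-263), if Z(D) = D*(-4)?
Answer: 6049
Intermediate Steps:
Z(D) = -4*D
(-43 + Z(-5))*(-263) = (-43 - 4*(-5))*(-263) = (-43 + 20)*(-263) = -23*(-263) = 6049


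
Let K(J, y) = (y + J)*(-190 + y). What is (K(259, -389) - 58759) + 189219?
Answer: 205730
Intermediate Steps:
K(J, y) = (-190 + y)*(J + y) (K(J, y) = (J + y)*(-190 + y) = (-190 + y)*(J + y))
(K(259, -389) - 58759) + 189219 = (((-389)**2 - 190*259 - 190*(-389) + 259*(-389)) - 58759) + 189219 = ((151321 - 49210 + 73910 - 100751) - 58759) + 189219 = (75270 - 58759) + 189219 = 16511 + 189219 = 205730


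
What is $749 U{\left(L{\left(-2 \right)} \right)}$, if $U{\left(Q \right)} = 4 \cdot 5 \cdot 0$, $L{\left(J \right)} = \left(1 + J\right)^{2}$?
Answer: $0$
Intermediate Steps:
$U{\left(Q \right)} = 0$ ($U{\left(Q \right)} = 20 \cdot 0 = 0$)
$749 U{\left(L{\left(-2 \right)} \right)} = 749 \cdot 0 = 0$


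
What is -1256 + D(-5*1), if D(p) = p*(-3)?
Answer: -1241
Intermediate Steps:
D(p) = -3*p
-1256 + D(-5*1) = -1256 - (-15) = -1256 - 3*(-5) = -1256 + 15 = -1241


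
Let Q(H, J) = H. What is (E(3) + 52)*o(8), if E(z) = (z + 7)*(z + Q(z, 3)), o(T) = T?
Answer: 896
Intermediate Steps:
E(z) = 2*z*(7 + z) (E(z) = (z + 7)*(z + z) = (7 + z)*(2*z) = 2*z*(7 + z))
(E(3) + 52)*o(8) = (2*3*(7 + 3) + 52)*8 = (2*3*10 + 52)*8 = (60 + 52)*8 = 112*8 = 896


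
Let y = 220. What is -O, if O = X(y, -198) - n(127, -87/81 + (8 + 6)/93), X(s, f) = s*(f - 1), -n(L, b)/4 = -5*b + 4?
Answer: 36615008/837 ≈ 43746.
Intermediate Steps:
n(L, b) = -16 + 20*b (n(L, b) = -4*(-5*b + 4) = -4*(4 - 5*b) = -16 + 20*b)
X(s, f) = s*(-1 + f)
O = -36615008/837 (O = 220*(-1 - 198) - (-16 + 20*(-87/81 + (8 + 6)/93)) = 220*(-199) - (-16 + 20*(-87*1/81 + 14*(1/93))) = -43780 - (-16 + 20*(-29/27 + 14/93)) = -43780 - (-16 + 20*(-773/837)) = -43780 - (-16 - 15460/837) = -43780 - 1*(-28852/837) = -43780 + 28852/837 = -36615008/837 ≈ -43746.)
-O = -1*(-36615008/837) = 36615008/837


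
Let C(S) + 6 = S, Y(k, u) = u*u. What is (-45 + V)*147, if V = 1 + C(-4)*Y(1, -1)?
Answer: -7938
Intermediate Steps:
Y(k, u) = u²
C(S) = -6 + S
V = -9 (V = 1 + (-6 - 4)*(-1)² = 1 - 10*1 = 1 - 10 = -9)
(-45 + V)*147 = (-45 - 9)*147 = -54*147 = -7938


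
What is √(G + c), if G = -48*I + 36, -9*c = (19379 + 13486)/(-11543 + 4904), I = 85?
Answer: I*√178220398709/6639 ≈ 63.588*I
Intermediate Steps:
c = 10955/19917 (c = -(19379 + 13486)/(9*(-11543 + 4904)) = -10955/(3*(-6639)) = -10955*(-1)/(3*6639) = -⅑*(-10955/2213) = 10955/19917 ≈ 0.55003)
G = -4044 (G = -48*85 + 36 = -4080 + 36 = -4044)
√(G + c) = √(-4044 + 10955/19917) = √(-80533393/19917) = I*√178220398709/6639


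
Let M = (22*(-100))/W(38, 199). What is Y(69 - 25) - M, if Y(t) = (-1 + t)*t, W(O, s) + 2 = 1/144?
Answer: 226204/287 ≈ 788.17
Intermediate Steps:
W(O, s) = -287/144 (W(O, s) = -2 + 1/144 = -287/144)
Y(t) = t*(-1 + t)
M = 316800/287 (M = (22*(-100))/(-287/144) = -2200*(-144/287) = 316800/287 ≈ 1103.8)
Y(69 - 25) - M = (69 - 25)*(-1 + (69 - 25)) - 1*316800/287 = 44*(-1 + 44) - 316800/287 = 44*43 - 316800/287 = 1892 - 316800/287 = 226204/287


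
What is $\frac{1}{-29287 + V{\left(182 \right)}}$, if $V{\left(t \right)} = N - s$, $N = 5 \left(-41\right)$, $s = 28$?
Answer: $- \frac{1}{29520} \approx -3.3875 \cdot 10^{-5}$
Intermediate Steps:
$N = -205$
$V{\left(t \right)} = -233$ ($V{\left(t \right)} = -205 - 28 = -233$)
$\frac{1}{-29287 + V{\left(182 \right)}} = \frac{1}{-29287 - 233} = \frac{1}{-29520} = - \frac{1}{29520}$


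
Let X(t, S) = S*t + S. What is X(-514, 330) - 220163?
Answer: -389453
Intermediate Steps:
X(t, S) = S + S*t
X(-514, 330) - 220163 = 330*(1 - 514) - 220163 = 330*(-513) - 220163 = -169290 - 220163 = -389453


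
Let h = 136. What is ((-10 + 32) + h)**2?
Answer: 24964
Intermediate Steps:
((-10 + 32) + h)**2 = ((-10 + 32) + 136)**2 = (22 + 136)**2 = 158**2 = 24964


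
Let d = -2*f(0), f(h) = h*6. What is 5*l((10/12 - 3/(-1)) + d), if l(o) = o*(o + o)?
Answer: 2645/18 ≈ 146.94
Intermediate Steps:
f(h) = 6*h
d = 0 (d = -12*0 = -2*0 = 0)
l(o) = 2*o**2 (l(o) = o*(2*o) = 2*o**2)
5*l((10/12 - 3/(-1)) + d) = 5*(2*((10/12 - 3/(-1)) + 0)**2) = 5*(2*((10*(1/12) - 3*(-1)) + 0)**2) = 5*(2*((5/6 + 3) + 0)**2) = 5*(2*(23/6 + 0)**2) = 5*(2*(23/6)**2) = 5*(2*(529/36)) = 5*(529/18) = 2645/18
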